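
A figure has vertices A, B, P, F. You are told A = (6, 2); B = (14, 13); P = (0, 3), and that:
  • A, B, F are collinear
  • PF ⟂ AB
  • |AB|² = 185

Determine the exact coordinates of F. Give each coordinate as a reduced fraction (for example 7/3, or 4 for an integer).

1. F_x = 22/5  [[A, B, F are collinear ⇒ -11x+8y+50=0] ∩ [PF ⟂ AB ⇒ 8x+11y-33=0]]
2. F_y = -1/5  [[A, B, F are collinear ⇒ -11x+8y+50=0] ∩ [PF ⟂ AB ⇒ 8x+11y-33=0]]
   so F = (22/5, -1/5)

F = (22/5, -1/5)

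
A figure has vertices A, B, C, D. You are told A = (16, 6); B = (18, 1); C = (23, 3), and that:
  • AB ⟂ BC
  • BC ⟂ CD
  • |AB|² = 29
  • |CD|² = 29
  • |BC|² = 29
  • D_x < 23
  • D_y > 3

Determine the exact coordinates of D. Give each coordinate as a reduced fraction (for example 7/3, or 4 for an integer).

1. D_x = 21  [[BC ⟂ CD ⇒ 5x+2y-121=0] ∩ [|D−(23, 3)|²=29]]
2. D_y = 8  [[BC ⟂ CD ⇒ 5x+2y-121=0] ∩ [|D−(23, 3)|²=29]]
   so D = (21, 8)

D = (21, 8)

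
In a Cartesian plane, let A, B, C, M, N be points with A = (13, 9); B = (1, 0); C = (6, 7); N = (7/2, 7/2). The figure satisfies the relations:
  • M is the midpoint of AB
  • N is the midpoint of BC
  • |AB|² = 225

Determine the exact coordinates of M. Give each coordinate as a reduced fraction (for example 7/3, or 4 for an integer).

M = (7, 9/2)

1. M_x = 7  [2·M = A+B = (13, 9)+(1, 0)]
2. M_y = 9/2  [2·M = A+B = (13, 9)+(1, 0)]
   so M = (7, 9/2)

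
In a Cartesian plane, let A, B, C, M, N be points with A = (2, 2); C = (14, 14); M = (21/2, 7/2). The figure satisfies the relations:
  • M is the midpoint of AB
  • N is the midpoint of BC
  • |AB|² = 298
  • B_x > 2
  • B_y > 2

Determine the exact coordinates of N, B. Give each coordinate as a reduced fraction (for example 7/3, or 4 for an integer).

1. B_x = 19  [B = 2·M−A = 2·(21/2, 7/2)−(2, 2)]
2. B_y = 5  [B = 2·M−A = 2·(21/2, 7/2)−(2, 2)]
   so B = (19, 5)
3. N_x = 33/2  [2·N = B+C = (19, 5)+(14, 14)]
4. N_y = 19/2  [2·N = B+C = (19, 5)+(14, 14)]
   so N = (33/2, 19/2)

N = (33/2, 19/2)
B = (19, 5)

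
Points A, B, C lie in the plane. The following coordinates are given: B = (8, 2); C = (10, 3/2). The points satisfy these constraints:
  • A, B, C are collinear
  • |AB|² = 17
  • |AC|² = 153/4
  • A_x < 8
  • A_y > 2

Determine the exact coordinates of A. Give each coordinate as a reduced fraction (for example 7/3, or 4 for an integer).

1. A_x = 4  [[A, B, C are collinear ⇒ 1/2x+2y-8=0] ∩ [|A−(8, 2)|²=17]]
2. A_y = 3  [[A, B, C are collinear ⇒ 1/2x+2y-8=0] ∩ [|A−(8, 2)|²=17]]
   so A = (4, 3)

A = (4, 3)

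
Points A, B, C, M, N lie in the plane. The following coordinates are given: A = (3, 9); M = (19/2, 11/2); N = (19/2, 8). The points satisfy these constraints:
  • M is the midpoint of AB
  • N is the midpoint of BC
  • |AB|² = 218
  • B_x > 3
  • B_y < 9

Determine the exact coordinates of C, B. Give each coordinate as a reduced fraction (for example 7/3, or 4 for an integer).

1. B_x = 16  [B = 2·M−A = 2·(19/2, 11/2)−(3, 9)]
2. B_y = 2  [B = 2·M−A = 2·(19/2, 11/2)−(3, 9)]
   so B = (16, 2)
3. C_x = 3  [C = 2·N−B = 2·(19/2, 8)−(16, 2)]
4. C_y = 14  [C = 2·N−B = 2·(19/2, 8)−(16, 2)]
   so C = (3, 14)

C = (3, 14)
B = (16, 2)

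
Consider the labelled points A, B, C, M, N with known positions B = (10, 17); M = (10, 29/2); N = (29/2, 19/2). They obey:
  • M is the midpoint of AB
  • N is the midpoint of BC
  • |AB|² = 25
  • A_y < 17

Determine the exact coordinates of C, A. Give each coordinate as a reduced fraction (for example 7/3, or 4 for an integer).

1. A_x = 10  [A = 2·M−B = 2·(10, 29/2)−(10, 17)]
2. A_y = 12  [A = 2·M−B = 2·(10, 29/2)−(10, 17)]
   so A = (10, 12)
3. C_x = 19  [C = 2·N−B = 2·(29/2, 19/2)−(10, 17)]
4. C_y = 2  [C = 2·N−B = 2·(29/2, 19/2)−(10, 17)]
   so C = (19, 2)

C = (19, 2)
A = (10, 12)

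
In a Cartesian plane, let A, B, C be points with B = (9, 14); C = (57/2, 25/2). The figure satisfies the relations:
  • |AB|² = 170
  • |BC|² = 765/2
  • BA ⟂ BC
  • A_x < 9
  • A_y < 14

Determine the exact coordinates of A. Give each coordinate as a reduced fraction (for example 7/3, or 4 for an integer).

A = (8, 1)

1. A_x = 8  [[BA ⟂ BC ⇒ 39/2x-3/2y-309/2=0] ∩ [|A−(9, 14)|²=170]]
2. A_y = 1  [[BA ⟂ BC ⇒ 39/2x-3/2y-309/2=0] ∩ [|A−(9, 14)|²=170]]
   so A = (8, 1)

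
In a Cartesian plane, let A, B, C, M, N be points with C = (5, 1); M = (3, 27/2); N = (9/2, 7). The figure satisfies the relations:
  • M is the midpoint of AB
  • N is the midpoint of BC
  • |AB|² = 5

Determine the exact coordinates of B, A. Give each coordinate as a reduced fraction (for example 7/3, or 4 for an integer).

1. B_x = 4  [B = 2·N−C = 2·(9/2, 7)−(5, 1)]
2. B_y = 13  [B = 2·N−C = 2·(9/2, 7)−(5, 1)]
   so B = (4, 13)
3. A_x = 2  [A = 2·M−B = 2·(3, 27/2)−(4, 13)]
4. A_y = 14  [A = 2·M−B = 2·(3, 27/2)−(4, 13)]
   so A = (2, 14)

B = (4, 13)
A = (2, 14)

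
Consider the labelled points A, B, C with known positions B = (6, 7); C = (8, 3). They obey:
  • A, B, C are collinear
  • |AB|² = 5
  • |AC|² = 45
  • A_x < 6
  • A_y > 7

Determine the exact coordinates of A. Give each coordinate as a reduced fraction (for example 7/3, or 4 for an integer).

A = (5, 9)

1. A_x = 5  [[A, B, C are collinear ⇒ 4x+2y-38=0] ∩ [|A−(6, 7)|²=5]]
2. A_y = 9  [[A, B, C are collinear ⇒ 4x+2y-38=0] ∩ [|A−(6, 7)|²=5]]
   so A = (5, 9)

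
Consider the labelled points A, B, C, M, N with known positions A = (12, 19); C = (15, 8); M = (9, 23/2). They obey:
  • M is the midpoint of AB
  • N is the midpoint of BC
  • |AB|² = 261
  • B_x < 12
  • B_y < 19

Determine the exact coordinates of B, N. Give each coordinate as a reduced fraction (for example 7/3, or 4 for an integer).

1. B_x = 6  [B = 2·M−A = 2·(9, 23/2)−(12, 19)]
2. B_y = 4  [B = 2·M−A = 2·(9, 23/2)−(12, 19)]
   so B = (6, 4)
3. N_x = 21/2  [2·N = B+C = (6, 4)+(15, 8)]
4. N_y = 6  [2·N = B+C = (6, 4)+(15, 8)]
   so N = (21/2, 6)

B = (6, 4)
N = (21/2, 6)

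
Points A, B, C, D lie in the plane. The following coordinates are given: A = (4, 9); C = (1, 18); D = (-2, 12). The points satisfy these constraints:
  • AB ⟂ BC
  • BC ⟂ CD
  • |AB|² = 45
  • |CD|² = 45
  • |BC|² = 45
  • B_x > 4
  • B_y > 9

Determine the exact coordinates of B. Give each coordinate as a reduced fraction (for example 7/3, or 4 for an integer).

1. B_x = 7  [[BC ⟂ CD ⇒ 3x+6y-111=0] ∩ [|B−(4, 9)|²=45]]
2. B_y = 15  [[BC ⟂ CD ⇒ 3x+6y-111=0] ∩ [|B−(4, 9)|²=45]]
   so B = (7, 15)

B = (7, 15)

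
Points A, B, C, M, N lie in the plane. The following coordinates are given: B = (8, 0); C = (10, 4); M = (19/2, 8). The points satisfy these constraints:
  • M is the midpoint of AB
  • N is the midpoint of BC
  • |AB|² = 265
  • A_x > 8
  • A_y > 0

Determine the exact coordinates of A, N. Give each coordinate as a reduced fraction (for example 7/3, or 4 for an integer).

A = (11, 16)
N = (9, 2)

1. A_x = 11  [A = 2·M−B = 2·(19/2, 8)−(8, 0)]
2. A_y = 16  [A = 2·M−B = 2·(19/2, 8)−(8, 0)]
   so A = (11, 16)
3. N_x = 9  [2·N = B+C = (8, 0)+(10, 4)]
4. N_y = 2  [2·N = B+C = (8, 0)+(10, 4)]
   so N = (9, 2)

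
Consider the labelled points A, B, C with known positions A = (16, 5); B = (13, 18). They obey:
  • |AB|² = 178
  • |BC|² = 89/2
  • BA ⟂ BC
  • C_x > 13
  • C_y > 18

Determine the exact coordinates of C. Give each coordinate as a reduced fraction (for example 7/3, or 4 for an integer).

1. C_x = 39/2  [[BA ⟂ BC ⇒ 3x-13y+195=0] ∩ [|C−(13, 18)|²=89/2]]
2. C_y = 39/2  [[BA ⟂ BC ⇒ 3x-13y+195=0] ∩ [|C−(13, 18)|²=89/2]]
   so C = (39/2, 39/2)

C = (39/2, 39/2)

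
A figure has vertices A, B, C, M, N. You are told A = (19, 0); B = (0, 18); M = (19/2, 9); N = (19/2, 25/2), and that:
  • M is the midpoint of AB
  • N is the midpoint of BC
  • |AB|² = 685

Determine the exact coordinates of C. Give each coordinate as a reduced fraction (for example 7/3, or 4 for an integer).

1. C_x = 19  [C = 2·N−B = 2·(19/2, 25/2)−(0, 18)]
2. C_y = 7  [C = 2·N−B = 2·(19/2, 25/2)−(0, 18)]
   so C = (19, 7)

C = (19, 7)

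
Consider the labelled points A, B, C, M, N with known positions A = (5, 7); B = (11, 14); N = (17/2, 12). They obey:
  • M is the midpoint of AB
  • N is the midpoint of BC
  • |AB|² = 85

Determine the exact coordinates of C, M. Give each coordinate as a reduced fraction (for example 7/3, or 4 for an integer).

1. M_x = 8  [2·M = A+B = (5, 7)+(11, 14)]
2. M_y = 21/2  [2·M = A+B = (5, 7)+(11, 14)]
   so M = (8, 21/2)
3. C_x = 6  [C = 2·N−B = 2·(17/2, 12)−(11, 14)]
4. C_y = 10  [C = 2·N−B = 2·(17/2, 12)−(11, 14)]
   so C = (6, 10)

C = (6, 10)
M = (8, 21/2)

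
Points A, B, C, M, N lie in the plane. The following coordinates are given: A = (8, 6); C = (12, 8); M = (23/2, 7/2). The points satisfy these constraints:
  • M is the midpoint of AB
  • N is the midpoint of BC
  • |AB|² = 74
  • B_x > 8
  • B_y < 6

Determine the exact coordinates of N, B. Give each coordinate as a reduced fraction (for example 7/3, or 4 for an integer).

N = (27/2, 9/2)
B = (15, 1)

1. B_x = 15  [B = 2·M−A = 2·(23/2, 7/2)−(8, 6)]
2. B_y = 1  [B = 2·M−A = 2·(23/2, 7/2)−(8, 6)]
   so B = (15, 1)
3. N_x = 27/2  [2·N = B+C = (15, 1)+(12, 8)]
4. N_y = 9/2  [2·N = B+C = (15, 1)+(12, 8)]
   so N = (27/2, 9/2)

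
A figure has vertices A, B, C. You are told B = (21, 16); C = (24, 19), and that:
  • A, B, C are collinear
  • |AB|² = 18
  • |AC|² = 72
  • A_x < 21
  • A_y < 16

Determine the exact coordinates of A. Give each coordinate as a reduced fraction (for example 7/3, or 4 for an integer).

A = (18, 13)

1. A_x = 18  [[A, B, C are collinear ⇒ -3x+3y+15=0] ∩ [|A−(21, 16)|²=18]]
2. A_y = 13  [[A, B, C are collinear ⇒ -3x+3y+15=0] ∩ [|A−(21, 16)|²=18]]
   so A = (18, 13)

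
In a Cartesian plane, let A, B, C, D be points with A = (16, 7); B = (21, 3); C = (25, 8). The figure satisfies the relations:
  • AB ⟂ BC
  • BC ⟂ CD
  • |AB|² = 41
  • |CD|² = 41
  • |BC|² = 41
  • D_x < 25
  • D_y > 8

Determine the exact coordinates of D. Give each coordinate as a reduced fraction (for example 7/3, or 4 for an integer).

1. D_x = 20  [[BC ⟂ CD ⇒ 4x+5y-140=0] ∩ [|D−(25, 8)|²=41]]
2. D_y = 12  [[BC ⟂ CD ⇒ 4x+5y-140=0] ∩ [|D−(25, 8)|²=41]]
   so D = (20, 12)

D = (20, 12)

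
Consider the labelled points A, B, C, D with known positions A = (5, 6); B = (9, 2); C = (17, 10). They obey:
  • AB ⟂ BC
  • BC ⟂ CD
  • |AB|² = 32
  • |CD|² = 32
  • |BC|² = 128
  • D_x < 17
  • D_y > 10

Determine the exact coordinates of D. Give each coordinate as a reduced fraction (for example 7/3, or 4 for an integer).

D = (13, 14)

1. D_x = 13  [[BC ⟂ CD ⇒ 8x+8y-216=0] ∩ [|D−(17, 10)|²=32]]
2. D_y = 14  [[BC ⟂ CD ⇒ 8x+8y-216=0] ∩ [|D−(17, 10)|²=32]]
   so D = (13, 14)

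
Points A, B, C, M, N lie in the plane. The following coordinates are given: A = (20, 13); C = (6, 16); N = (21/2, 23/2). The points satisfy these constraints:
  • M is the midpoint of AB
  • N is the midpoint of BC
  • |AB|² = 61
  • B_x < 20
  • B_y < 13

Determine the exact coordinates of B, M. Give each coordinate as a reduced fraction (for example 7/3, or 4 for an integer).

1. B_x = 15  [B = 2·N−C = 2·(21/2, 23/2)−(6, 16)]
2. B_y = 7  [B = 2·N−C = 2·(21/2, 23/2)−(6, 16)]
   so B = (15, 7)
3. M_x = 35/2  [2·M = A+B = (20, 13)+(15, 7)]
4. M_y = 10  [2·M = A+B = (20, 13)+(15, 7)]
   so M = (35/2, 10)

B = (15, 7)
M = (35/2, 10)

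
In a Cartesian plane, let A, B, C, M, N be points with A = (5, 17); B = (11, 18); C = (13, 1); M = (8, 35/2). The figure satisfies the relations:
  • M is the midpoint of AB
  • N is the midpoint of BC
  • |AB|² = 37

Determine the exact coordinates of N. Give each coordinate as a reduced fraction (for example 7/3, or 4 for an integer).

N = (12, 19/2)

1. N_x = 12  [2·N = B+C = (11, 18)+(13, 1)]
2. N_y = 19/2  [2·N = B+C = (11, 18)+(13, 1)]
   so N = (12, 19/2)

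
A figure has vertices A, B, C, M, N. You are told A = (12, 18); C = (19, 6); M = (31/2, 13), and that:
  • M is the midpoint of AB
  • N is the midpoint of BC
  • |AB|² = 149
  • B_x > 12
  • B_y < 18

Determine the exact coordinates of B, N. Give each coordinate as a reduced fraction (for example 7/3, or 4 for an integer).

B = (19, 8)
N = (19, 7)

1. B_x = 19  [B = 2·M−A = 2·(31/2, 13)−(12, 18)]
2. B_y = 8  [B = 2·M−A = 2·(31/2, 13)−(12, 18)]
   so B = (19, 8)
3. N_x = 19  [2·N = B+C = (19, 8)+(19, 6)]
4. N_y = 7  [2·N = B+C = (19, 8)+(19, 6)]
   so N = (19, 7)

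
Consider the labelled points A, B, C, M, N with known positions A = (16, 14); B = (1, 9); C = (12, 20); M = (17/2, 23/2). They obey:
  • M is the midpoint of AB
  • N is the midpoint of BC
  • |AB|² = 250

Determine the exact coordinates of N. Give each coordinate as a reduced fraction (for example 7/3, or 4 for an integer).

N = (13/2, 29/2)

1. N_x = 13/2  [2·N = B+C = (1, 9)+(12, 20)]
2. N_y = 29/2  [2·N = B+C = (1, 9)+(12, 20)]
   so N = (13/2, 29/2)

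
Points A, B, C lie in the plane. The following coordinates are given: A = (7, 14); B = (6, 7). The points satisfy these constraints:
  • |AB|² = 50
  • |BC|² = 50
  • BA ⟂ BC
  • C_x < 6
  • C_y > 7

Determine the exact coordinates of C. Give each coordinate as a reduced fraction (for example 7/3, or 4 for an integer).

1. C_x = -1  [[BA ⟂ BC ⇒ 1x+7y-55=0] ∩ [|C−(6, 7)|²=50]]
2. C_y = 8  [[BA ⟂ BC ⇒ 1x+7y-55=0] ∩ [|C−(6, 7)|²=50]]
   so C = (-1, 8)

C = (-1, 8)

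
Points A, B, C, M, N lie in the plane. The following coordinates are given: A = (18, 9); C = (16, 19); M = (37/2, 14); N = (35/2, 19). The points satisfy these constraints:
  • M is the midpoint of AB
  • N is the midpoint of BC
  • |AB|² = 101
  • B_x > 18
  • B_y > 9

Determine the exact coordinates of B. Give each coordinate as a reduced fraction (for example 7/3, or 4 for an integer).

1. B_x = 19  [B = 2·M−A = 2·(37/2, 14)−(18, 9)]
2. B_y = 19  [B = 2·M−A = 2·(37/2, 14)−(18, 9)]
   so B = (19, 19)

B = (19, 19)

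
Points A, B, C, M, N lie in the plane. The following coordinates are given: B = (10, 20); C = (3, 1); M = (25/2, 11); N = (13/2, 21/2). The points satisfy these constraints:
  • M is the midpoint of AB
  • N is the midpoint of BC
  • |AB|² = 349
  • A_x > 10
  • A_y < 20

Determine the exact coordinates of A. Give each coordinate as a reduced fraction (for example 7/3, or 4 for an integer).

1. A_x = 15  [A = 2·M−B = 2·(25/2, 11)−(10, 20)]
2. A_y = 2  [A = 2·M−B = 2·(25/2, 11)−(10, 20)]
   so A = (15, 2)

A = (15, 2)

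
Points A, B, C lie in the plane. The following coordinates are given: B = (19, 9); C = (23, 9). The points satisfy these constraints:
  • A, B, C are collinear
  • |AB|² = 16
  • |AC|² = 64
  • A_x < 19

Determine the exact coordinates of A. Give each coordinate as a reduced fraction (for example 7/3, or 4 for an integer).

A = (15, 9)

1. A_x = 15  [[A, B, C are collinear ⇒ 4y-36=0] ∩ [|A−(19, 9)|²=16]]
2. A_y = 9  [[A, B, C are collinear ⇒ 4y-36=0] ∩ [|A−(19, 9)|²=16]]
   so A = (15, 9)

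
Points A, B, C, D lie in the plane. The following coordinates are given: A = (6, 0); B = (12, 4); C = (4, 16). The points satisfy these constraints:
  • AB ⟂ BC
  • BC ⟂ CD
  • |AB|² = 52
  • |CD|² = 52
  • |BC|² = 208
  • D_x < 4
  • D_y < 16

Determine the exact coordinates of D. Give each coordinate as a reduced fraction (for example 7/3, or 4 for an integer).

1. D_x = -2  [[BC ⟂ CD ⇒ -8x+12y-160=0] ∩ [|D−(4, 16)|²=52]]
2. D_y = 12  [[BC ⟂ CD ⇒ -8x+12y-160=0] ∩ [|D−(4, 16)|²=52]]
   so D = (-2, 12)

D = (-2, 12)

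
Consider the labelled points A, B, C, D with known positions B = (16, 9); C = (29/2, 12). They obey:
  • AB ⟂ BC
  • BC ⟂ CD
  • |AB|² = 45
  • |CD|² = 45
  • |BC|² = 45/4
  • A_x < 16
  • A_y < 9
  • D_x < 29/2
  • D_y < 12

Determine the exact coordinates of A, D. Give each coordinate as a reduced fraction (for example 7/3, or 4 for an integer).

1. A_x = 10  [[AB ⟂ BC ⇒ 3/2x-3y+3=0] ∩ [|A−(16, 9)|²=45]]
2. A_y = 6  [[AB ⟂ BC ⇒ 3/2x-3y+3=0] ∩ [|A−(16, 9)|²=45]]
   so A = (10, 6)
3. D_x = 17/2  [[BC ⟂ CD ⇒ -3/2x+3y-57/4=0] ∩ [|D−(29/2, 12)|²=45]]
4. D_y = 9  [[BC ⟂ CD ⇒ -3/2x+3y-57/4=0] ∩ [|D−(29/2, 12)|²=45]]
   so D = (17/2, 9)

A = (10, 6)
D = (17/2, 9)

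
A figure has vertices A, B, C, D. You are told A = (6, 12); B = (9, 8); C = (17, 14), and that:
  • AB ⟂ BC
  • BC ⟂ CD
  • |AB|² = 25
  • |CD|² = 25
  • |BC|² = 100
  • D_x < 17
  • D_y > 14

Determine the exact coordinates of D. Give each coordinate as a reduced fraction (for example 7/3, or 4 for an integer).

1. D_x = 14  [[BC ⟂ CD ⇒ 8x+6y-220=0] ∩ [|D−(17, 14)|²=25]]
2. D_y = 18  [[BC ⟂ CD ⇒ 8x+6y-220=0] ∩ [|D−(17, 14)|²=25]]
   so D = (14, 18)

D = (14, 18)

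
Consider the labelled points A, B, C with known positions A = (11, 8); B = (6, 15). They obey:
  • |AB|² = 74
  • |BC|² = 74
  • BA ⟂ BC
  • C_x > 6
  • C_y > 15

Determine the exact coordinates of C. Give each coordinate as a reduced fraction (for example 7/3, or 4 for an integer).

C = (13, 20)

1. C_x = 13  [[BA ⟂ BC ⇒ 5x-7y+75=0] ∩ [|C−(6, 15)|²=74]]
2. C_y = 20  [[BA ⟂ BC ⇒ 5x-7y+75=0] ∩ [|C−(6, 15)|²=74]]
   so C = (13, 20)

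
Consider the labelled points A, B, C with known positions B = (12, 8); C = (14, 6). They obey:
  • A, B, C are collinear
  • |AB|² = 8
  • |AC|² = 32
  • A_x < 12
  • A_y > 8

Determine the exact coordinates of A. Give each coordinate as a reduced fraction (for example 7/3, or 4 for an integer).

1. A_x = 10  [[A, B, C are collinear ⇒ 2x+2y-40=0] ∩ [|A−(12, 8)|²=8]]
2. A_y = 10  [[A, B, C are collinear ⇒ 2x+2y-40=0] ∩ [|A−(12, 8)|²=8]]
   so A = (10, 10)

A = (10, 10)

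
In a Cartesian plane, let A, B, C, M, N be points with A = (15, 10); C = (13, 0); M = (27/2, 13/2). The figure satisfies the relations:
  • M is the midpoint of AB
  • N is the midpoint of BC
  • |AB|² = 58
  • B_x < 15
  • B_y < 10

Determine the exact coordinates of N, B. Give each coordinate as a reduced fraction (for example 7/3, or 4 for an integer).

1. B_x = 12  [B = 2·M−A = 2·(27/2, 13/2)−(15, 10)]
2. B_y = 3  [B = 2·M−A = 2·(27/2, 13/2)−(15, 10)]
   so B = (12, 3)
3. N_x = 25/2  [2·N = B+C = (12, 3)+(13, 0)]
4. N_y = 3/2  [2·N = B+C = (12, 3)+(13, 0)]
   so N = (25/2, 3/2)

N = (25/2, 3/2)
B = (12, 3)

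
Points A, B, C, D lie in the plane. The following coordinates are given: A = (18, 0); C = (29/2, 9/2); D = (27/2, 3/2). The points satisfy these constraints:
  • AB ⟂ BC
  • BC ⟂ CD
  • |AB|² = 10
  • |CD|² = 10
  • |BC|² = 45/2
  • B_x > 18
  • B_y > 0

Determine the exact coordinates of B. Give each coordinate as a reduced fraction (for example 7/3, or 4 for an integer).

B = (19, 3)

1. B_x = 19  [[BC ⟂ CD ⇒ 1x+3y-28=0] ∩ [|B−(18, 0)|²=10]]
2. B_y = 3  [[BC ⟂ CD ⇒ 1x+3y-28=0] ∩ [|B−(18, 0)|²=10]]
   so B = (19, 3)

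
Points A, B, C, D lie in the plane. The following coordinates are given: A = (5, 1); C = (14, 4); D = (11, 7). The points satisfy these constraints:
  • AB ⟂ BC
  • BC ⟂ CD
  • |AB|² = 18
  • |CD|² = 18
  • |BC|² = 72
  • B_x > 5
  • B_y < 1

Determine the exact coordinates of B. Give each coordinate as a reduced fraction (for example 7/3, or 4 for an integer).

B = (8, -2)

1. B_x = 8  [[BC ⟂ CD ⇒ 3x-3y-30=0] ∩ [|B−(5, 1)|²=18]]
2. B_y = -2  [[BC ⟂ CD ⇒ 3x-3y-30=0] ∩ [|B−(5, 1)|²=18]]
   so B = (8, -2)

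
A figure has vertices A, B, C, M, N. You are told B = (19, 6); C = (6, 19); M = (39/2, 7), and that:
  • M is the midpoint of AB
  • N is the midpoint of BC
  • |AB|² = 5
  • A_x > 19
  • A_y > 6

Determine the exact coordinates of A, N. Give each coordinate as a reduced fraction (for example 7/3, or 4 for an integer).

1. A_x = 20  [A = 2·M−B = 2·(39/2, 7)−(19, 6)]
2. A_y = 8  [A = 2·M−B = 2·(39/2, 7)−(19, 6)]
   so A = (20, 8)
3. N_x = 25/2  [2·N = B+C = (19, 6)+(6, 19)]
4. N_y = 25/2  [2·N = B+C = (19, 6)+(6, 19)]
   so N = (25/2, 25/2)

A = (20, 8)
N = (25/2, 25/2)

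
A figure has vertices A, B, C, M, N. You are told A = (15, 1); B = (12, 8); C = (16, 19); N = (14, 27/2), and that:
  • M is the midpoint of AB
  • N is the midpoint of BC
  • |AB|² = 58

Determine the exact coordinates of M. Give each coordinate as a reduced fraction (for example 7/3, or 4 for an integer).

M = (27/2, 9/2)

1. M_x = 27/2  [2·M = A+B = (15, 1)+(12, 8)]
2. M_y = 9/2  [2·M = A+B = (15, 1)+(12, 8)]
   so M = (27/2, 9/2)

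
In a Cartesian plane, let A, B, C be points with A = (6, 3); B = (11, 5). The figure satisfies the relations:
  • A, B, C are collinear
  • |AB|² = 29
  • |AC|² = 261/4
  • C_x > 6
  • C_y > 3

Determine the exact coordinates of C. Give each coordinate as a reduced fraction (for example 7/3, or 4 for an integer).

C = (27/2, 6)

1. C_x = 27/2  [[A, B, C are collinear ⇒ -2x+5y-3=0] ∩ [|C−(6, 3)|²=261/4]]
2. C_y = 6  [[A, B, C are collinear ⇒ -2x+5y-3=0] ∩ [|C−(6, 3)|²=261/4]]
   so C = (27/2, 6)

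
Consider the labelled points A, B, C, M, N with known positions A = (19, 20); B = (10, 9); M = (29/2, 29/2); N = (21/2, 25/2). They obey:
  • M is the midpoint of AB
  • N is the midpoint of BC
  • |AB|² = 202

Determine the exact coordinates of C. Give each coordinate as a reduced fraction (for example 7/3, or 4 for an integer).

C = (11, 16)

1. C_x = 11  [C = 2·N−B = 2·(21/2, 25/2)−(10, 9)]
2. C_y = 16  [C = 2·N−B = 2·(21/2, 25/2)−(10, 9)]
   so C = (11, 16)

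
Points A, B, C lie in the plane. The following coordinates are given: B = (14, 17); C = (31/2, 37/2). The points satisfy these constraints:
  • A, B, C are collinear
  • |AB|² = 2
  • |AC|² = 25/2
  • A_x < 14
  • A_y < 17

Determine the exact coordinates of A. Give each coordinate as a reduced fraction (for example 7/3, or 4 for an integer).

A = (13, 16)

1. A_x = 13  [[A, B, C are collinear ⇒ -3/2x+3/2y-9/2=0] ∩ [|A−(14, 17)|²=2]]
2. A_y = 16  [[A, B, C are collinear ⇒ -3/2x+3/2y-9/2=0] ∩ [|A−(14, 17)|²=2]]
   so A = (13, 16)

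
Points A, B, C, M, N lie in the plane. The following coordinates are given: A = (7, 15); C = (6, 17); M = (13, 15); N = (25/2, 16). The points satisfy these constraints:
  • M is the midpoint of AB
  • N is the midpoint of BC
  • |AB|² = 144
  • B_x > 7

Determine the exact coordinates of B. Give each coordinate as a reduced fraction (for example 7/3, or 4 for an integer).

B = (19, 15)

1. B_x = 19  [B = 2·M−A = 2·(13, 15)−(7, 15)]
2. B_y = 15  [B = 2·M−A = 2·(13, 15)−(7, 15)]
   so B = (19, 15)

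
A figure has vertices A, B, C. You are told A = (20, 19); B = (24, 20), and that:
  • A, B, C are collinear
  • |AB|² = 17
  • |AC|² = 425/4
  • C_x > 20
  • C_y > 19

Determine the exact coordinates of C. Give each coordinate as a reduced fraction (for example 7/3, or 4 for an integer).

C = (30, 43/2)

1. C_x = 30  [[A, B, C are collinear ⇒ -1x+4y-56=0] ∩ [|C−(20, 19)|²=425/4]]
2. C_y = 43/2  [[A, B, C are collinear ⇒ -1x+4y-56=0] ∩ [|C−(20, 19)|²=425/4]]
   so C = (30, 43/2)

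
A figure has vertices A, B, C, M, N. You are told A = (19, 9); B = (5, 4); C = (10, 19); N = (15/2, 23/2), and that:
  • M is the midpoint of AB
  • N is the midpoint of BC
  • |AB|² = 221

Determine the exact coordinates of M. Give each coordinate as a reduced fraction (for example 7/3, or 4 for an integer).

M = (12, 13/2)

1. M_x = 12  [2·M = A+B = (19, 9)+(5, 4)]
2. M_y = 13/2  [2·M = A+B = (19, 9)+(5, 4)]
   so M = (12, 13/2)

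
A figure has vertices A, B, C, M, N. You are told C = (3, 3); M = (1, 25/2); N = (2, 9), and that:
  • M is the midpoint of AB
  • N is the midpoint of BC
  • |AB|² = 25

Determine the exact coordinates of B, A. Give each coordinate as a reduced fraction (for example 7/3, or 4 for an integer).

B = (1, 15)
A = (1, 10)

1. B_x = 1  [B = 2·N−C = 2·(2, 9)−(3, 3)]
2. B_y = 15  [B = 2·N−C = 2·(2, 9)−(3, 3)]
   so B = (1, 15)
3. A_x = 1  [A = 2·M−B = 2·(1, 25/2)−(1, 15)]
4. A_y = 10  [A = 2·M−B = 2·(1, 25/2)−(1, 15)]
   so A = (1, 10)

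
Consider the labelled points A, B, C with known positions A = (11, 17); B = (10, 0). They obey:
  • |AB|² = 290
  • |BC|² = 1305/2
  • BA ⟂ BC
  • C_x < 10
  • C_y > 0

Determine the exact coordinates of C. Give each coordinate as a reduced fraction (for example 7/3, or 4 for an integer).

C = (-31/2, 3/2)

1. C_x = -31/2  [[BA ⟂ BC ⇒ 1x+17y-10=0] ∩ [|C−(10, 0)|²=1305/2]]
2. C_y = 3/2  [[BA ⟂ BC ⇒ 1x+17y-10=0] ∩ [|C−(10, 0)|²=1305/2]]
   so C = (-31/2, 3/2)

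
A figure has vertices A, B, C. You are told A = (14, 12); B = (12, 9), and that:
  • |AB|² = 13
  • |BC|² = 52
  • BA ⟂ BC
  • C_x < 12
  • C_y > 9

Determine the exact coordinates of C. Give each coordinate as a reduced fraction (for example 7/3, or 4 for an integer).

C = (6, 13)

1. C_x = 6  [[BA ⟂ BC ⇒ 2x+3y-51=0] ∩ [|C−(12, 9)|²=52]]
2. C_y = 13  [[BA ⟂ BC ⇒ 2x+3y-51=0] ∩ [|C−(12, 9)|²=52]]
   so C = (6, 13)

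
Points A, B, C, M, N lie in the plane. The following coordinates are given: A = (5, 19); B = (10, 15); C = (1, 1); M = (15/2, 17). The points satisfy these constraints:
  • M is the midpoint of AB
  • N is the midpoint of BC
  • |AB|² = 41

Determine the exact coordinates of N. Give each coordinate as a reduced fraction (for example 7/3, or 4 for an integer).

1. N_x = 11/2  [2·N = B+C = (10, 15)+(1, 1)]
2. N_y = 8  [2·N = B+C = (10, 15)+(1, 1)]
   so N = (11/2, 8)

N = (11/2, 8)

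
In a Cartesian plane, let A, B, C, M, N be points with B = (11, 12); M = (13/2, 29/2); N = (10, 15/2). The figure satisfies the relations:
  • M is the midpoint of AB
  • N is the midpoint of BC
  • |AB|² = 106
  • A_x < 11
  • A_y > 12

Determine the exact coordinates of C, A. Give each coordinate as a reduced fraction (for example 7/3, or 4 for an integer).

C = (9, 3)
A = (2, 17)

1. A_x = 2  [A = 2·M−B = 2·(13/2, 29/2)−(11, 12)]
2. A_y = 17  [A = 2·M−B = 2·(13/2, 29/2)−(11, 12)]
   so A = (2, 17)
3. C_x = 9  [C = 2·N−B = 2·(10, 15/2)−(11, 12)]
4. C_y = 3  [C = 2·N−B = 2·(10, 15/2)−(11, 12)]
   so C = (9, 3)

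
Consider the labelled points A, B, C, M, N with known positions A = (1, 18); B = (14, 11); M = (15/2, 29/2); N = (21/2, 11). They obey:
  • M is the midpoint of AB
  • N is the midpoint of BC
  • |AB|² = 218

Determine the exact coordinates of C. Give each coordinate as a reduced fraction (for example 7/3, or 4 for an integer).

C = (7, 11)

1. C_x = 7  [C = 2·N−B = 2·(21/2, 11)−(14, 11)]
2. C_y = 11  [C = 2·N−B = 2·(21/2, 11)−(14, 11)]
   so C = (7, 11)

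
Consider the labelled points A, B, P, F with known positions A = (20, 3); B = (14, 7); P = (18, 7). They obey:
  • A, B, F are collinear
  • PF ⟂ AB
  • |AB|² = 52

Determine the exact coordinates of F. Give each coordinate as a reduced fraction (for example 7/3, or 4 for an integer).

1. F_x = 218/13  [[A, B, F are collinear ⇒ -4x-6y+98=0] ∩ [PF ⟂ AB ⇒ -6x+4y+80=0]]
2. F_y = 67/13  [[A, B, F are collinear ⇒ -4x-6y+98=0] ∩ [PF ⟂ AB ⇒ -6x+4y+80=0]]
   so F = (218/13, 67/13)

F = (218/13, 67/13)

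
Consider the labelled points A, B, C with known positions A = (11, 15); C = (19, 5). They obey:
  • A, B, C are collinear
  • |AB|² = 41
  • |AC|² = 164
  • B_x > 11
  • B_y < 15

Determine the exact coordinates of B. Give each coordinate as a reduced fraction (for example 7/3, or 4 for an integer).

B = (15, 10)

1. B_x = 15  [[A, B, C are collinear ⇒ -10x-8y+230=0] ∩ [|B−(11, 15)|²=41]]
2. B_y = 10  [[A, B, C are collinear ⇒ -10x-8y+230=0] ∩ [|B−(11, 15)|²=41]]
   so B = (15, 10)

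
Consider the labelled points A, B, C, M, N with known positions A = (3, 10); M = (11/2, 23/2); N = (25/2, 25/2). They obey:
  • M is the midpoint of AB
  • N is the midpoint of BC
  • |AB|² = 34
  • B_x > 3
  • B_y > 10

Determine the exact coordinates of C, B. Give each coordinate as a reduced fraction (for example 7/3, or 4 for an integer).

1. B_x = 8  [B = 2·M−A = 2·(11/2, 23/2)−(3, 10)]
2. B_y = 13  [B = 2·M−A = 2·(11/2, 23/2)−(3, 10)]
   so B = (8, 13)
3. C_x = 17  [C = 2·N−B = 2·(25/2, 25/2)−(8, 13)]
4. C_y = 12  [C = 2·N−B = 2·(25/2, 25/2)−(8, 13)]
   so C = (17, 12)

C = (17, 12)
B = (8, 13)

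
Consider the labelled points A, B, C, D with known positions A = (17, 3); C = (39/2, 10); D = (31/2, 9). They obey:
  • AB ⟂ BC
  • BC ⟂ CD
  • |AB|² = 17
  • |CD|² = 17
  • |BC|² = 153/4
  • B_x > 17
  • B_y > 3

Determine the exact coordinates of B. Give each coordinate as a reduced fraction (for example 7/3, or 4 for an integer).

B = (21, 4)

1. B_x = 21  [[BC ⟂ CD ⇒ 4x+1y-88=0] ∩ [|B−(17, 3)|²=17]]
2. B_y = 4  [[BC ⟂ CD ⇒ 4x+1y-88=0] ∩ [|B−(17, 3)|²=17]]
   so B = (21, 4)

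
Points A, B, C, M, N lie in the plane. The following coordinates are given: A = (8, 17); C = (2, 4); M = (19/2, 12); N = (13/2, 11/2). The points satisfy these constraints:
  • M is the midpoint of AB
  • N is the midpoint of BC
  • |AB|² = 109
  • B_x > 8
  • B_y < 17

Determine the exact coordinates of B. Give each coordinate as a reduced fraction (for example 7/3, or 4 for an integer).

B = (11, 7)

1. B_x = 11  [B = 2·M−A = 2·(19/2, 12)−(8, 17)]
2. B_y = 7  [B = 2·M−A = 2·(19/2, 12)−(8, 17)]
   so B = (11, 7)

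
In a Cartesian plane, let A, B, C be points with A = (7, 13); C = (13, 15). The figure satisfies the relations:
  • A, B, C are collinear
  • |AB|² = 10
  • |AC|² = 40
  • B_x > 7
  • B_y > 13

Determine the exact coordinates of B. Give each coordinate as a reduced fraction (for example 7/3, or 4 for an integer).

B = (10, 14)

1. B_x = 10  [[A, B, C are collinear ⇒ 2x-6y+64=0] ∩ [|B−(7, 13)|²=10]]
2. B_y = 14  [[A, B, C are collinear ⇒ 2x-6y+64=0] ∩ [|B−(7, 13)|²=10]]
   so B = (10, 14)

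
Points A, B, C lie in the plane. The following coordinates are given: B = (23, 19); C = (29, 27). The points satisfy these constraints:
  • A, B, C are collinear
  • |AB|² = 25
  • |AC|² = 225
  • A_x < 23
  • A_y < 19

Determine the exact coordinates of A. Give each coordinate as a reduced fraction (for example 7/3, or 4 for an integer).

A = (20, 15)

1. A_x = 20  [[A, B, C are collinear ⇒ -8x+6y+70=0] ∩ [|A−(23, 19)|²=25]]
2. A_y = 15  [[A, B, C are collinear ⇒ -8x+6y+70=0] ∩ [|A−(23, 19)|²=25]]
   so A = (20, 15)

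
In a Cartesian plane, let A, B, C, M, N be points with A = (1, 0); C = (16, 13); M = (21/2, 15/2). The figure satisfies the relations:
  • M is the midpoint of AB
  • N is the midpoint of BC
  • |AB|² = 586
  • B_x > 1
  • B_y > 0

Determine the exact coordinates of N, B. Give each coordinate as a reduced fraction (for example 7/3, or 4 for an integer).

1. B_x = 20  [B = 2·M−A = 2·(21/2, 15/2)−(1, 0)]
2. B_y = 15  [B = 2·M−A = 2·(21/2, 15/2)−(1, 0)]
   so B = (20, 15)
3. N_x = 18  [2·N = B+C = (20, 15)+(16, 13)]
4. N_y = 14  [2·N = B+C = (20, 15)+(16, 13)]
   so N = (18, 14)

N = (18, 14)
B = (20, 15)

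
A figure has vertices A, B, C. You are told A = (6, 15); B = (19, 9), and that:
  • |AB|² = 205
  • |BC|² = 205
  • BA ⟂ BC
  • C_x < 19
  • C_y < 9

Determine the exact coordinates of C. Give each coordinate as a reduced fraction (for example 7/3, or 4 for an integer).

C = (13, -4)

1. C_x = 13  [[BA ⟂ BC ⇒ -13x+6y+193=0] ∩ [|C−(19, 9)|²=205]]
2. C_y = -4  [[BA ⟂ BC ⇒ -13x+6y+193=0] ∩ [|C−(19, 9)|²=205]]
   so C = (13, -4)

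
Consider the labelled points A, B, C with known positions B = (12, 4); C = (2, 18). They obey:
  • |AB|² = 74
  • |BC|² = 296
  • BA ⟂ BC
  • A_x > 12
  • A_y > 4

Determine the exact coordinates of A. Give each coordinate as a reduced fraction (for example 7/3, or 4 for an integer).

A = (19, 9)

1. A_x = 19  [[BA ⟂ BC ⇒ -10x+14y+64=0] ∩ [|A−(12, 4)|²=74]]
2. A_y = 9  [[BA ⟂ BC ⇒ -10x+14y+64=0] ∩ [|A−(12, 4)|²=74]]
   so A = (19, 9)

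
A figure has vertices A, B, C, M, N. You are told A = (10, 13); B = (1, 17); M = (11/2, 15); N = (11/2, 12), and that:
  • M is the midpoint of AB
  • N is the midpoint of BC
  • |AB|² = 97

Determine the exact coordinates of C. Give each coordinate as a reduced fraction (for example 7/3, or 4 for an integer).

C = (10, 7)

1. C_x = 10  [C = 2·N−B = 2·(11/2, 12)−(1, 17)]
2. C_y = 7  [C = 2·N−B = 2·(11/2, 12)−(1, 17)]
   so C = (10, 7)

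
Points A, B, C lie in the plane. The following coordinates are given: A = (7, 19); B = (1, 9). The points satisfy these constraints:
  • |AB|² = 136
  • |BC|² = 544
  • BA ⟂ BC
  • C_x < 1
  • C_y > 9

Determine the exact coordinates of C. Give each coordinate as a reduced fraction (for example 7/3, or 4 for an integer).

C = (-19, 21)

1. C_x = -19  [[BA ⟂ BC ⇒ 6x+10y-96=0] ∩ [|C−(1, 9)|²=544]]
2. C_y = 21  [[BA ⟂ BC ⇒ 6x+10y-96=0] ∩ [|C−(1, 9)|²=544]]
   so C = (-19, 21)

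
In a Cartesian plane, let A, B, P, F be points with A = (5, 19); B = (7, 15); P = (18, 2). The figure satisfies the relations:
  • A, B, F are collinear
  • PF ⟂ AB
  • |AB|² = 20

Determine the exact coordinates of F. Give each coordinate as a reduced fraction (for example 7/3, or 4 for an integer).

F = (72/5, 1/5)

1. F_x = 72/5  [[A, B, F are collinear ⇒ 4x+2y-58=0] ∩ [PF ⟂ AB ⇒ 2x-4y-28=0]]
2. F_y = 1/5  [[A, B, F are collinear ⇒ 4x+2y-58=0] ∩ [PF ⟂ AB ⇒ 2x-4y-28=0]]
   so F = (72/5, 1/5)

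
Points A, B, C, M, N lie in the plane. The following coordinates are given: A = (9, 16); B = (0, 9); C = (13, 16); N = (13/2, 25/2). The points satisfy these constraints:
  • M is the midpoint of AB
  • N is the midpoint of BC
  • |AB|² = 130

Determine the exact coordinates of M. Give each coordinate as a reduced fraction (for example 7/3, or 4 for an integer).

1. M_x = 9/2  [2·M = A+B = (9, 16)+(0, 9)]
2. M_y = 25/2  [2·M = A+B = (9, 16)+(0, 9)]
   so M = (9/2, 25/2)

M = (9/2, 25/2)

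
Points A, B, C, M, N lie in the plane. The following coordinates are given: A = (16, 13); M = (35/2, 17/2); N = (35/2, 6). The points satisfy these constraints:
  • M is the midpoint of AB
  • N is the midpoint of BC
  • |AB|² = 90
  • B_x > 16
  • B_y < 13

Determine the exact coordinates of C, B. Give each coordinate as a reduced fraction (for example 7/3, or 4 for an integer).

C = (16, 8)
B = (19, 4)

1. B_x = 19  [B = 2·M−A = 2·(35/2, 17/2)−(16, 13)]
2. B_y = 4  [B = 2·M−A = 2·(35/2, 17/2)−(16, 13)]
   so B = (19, 4)
3. C_x = 16  [C = 2·N−B = 2·(35/2, 6)−(19, 4)]
4. C_y = 8  [C = 2·N−B = 2·(35/2, 6)−(19, 4)]
   so C = (16, 8)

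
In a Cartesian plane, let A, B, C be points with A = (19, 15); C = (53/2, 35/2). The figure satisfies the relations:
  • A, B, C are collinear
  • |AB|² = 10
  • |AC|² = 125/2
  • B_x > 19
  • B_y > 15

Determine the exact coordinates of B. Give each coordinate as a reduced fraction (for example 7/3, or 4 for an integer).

B = (22, 16)

1. B_x = 22  [[A, B, C are collinear ⇒ 5/2x-15/2y+65=0] ∩ [|B−(19, 15)|²=10]]
2. B_y = 16  [[A, B, C are collinear ⇒ 5/2x-15/2y+65=0] ∩ [|B−(19, 15)|²=10]]
   so B = (22, 16)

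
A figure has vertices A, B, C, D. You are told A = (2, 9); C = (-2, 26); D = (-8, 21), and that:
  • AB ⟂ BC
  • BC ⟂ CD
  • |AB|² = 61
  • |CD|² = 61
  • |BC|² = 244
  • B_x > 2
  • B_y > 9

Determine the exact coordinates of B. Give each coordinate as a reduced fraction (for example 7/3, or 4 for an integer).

B = (8, 14)

1. B_x = 8  [[BC ⟂ CD ⇒ 6x+5y-118=0] ∩ [|B−(2, 9)|²=61]]
2. B_y = 14  [[BC ⟂ CD ⇒ 6x+5y-118=0] ∩ [|B−(2, 9)|²=61]]
   so B = (8, 14)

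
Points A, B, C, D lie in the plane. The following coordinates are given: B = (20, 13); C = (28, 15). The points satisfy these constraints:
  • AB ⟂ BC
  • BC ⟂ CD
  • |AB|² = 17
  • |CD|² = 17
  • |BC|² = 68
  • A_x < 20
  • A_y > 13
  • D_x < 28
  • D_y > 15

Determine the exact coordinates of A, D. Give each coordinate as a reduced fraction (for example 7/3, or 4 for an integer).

A = (19, 17)
D = (27, 19)

1. A_x = 19  [[AB ⟂ BC ⇒ -8x-2y+186=0] ∩ [|A−(20, 13)|²=17]]
2. A_y = 17  [[AB ⟂ BC ⇒ -8x-2y+186=0] ∩ [|A−(20, 13)|²=17]]
   so A = (19, 17)
3. D_x = 27  [[BC ⟂ CD ⇒ 8x+2y-254=0] ∩ [|D−(28, 15)|²=17]]
4. D_y = 19  [[BC ⟂ CD ⇒ 8x+2y-254=0] ∩ [|D−(28, 15)|²=17]]
   so D = (27, 19)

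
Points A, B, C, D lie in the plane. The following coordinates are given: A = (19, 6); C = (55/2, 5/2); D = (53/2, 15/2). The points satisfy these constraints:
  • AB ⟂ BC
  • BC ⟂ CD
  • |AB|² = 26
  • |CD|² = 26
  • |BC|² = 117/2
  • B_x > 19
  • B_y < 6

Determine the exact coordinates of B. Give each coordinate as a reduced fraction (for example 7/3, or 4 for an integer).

B = (20, 1)

1. B_x = 20  [[BC ⟂ CD ⇒ 1x-5y-15=0] ∩ [|B−(19, 6)|²=26]]
2. B_y = 1  [[BC ⟂ CD ⇒ 1x-5y-15=0] ∩ [|B−(19, 6)|²=26]]
   so B = (20, 1)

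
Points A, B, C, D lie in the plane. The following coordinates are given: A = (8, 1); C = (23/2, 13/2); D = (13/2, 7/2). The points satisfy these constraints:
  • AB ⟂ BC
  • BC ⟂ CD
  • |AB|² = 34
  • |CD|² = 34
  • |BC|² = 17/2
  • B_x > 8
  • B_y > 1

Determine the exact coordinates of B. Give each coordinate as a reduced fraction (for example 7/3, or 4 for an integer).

B = (13, 4)

1. B_x = 13  [[BC ⟂ CD ⇒ 5x+3y-77=0] ∩ [|B−(8, 1)|²=34]]
2. B_y = 4  [[BC ⟂ CD ⇒ 5x+3y-77=0] ∩ [|B−(8, 1)|²=34]]
   so B = (13, 4)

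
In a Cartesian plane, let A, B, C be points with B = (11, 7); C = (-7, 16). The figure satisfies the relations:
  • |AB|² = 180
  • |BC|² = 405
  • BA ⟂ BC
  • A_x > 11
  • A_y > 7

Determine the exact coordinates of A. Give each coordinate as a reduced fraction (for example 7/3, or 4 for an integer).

1. A_x = 17  [[BA ⟂ BC ⇒ -18x+9y+135=0] ∩ [|A−(11, 7)|²=180]]
2. A_y = 19  [[BA ⟂ BC ⇒ -18x+9y+135=0] ∩ [|A−(11, 7)|²=180]]
   so A = (17, 19)

A = (17, 19)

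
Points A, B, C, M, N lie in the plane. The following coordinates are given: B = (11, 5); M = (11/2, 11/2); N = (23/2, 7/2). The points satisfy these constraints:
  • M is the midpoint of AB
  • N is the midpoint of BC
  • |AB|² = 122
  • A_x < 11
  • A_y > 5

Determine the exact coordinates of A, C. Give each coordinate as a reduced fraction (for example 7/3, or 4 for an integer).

A = (0, 6)
C = (12, 2)

1. A_x = 0  [A = 2·M−B = 2·(11/2, 11/2)−(11, 5)]
2. A_y = 6  [A = 2·M−B = 2·(11/2, 11/2)−(11, 5)]
   so A = (0, 6)
3. C_x = 12  [C = 2·N−B = 2·(23/2, 7/2)−(11, 5)]
4. C_y = 2  [C = 2·N−B = 2·(23/2, 7/2)−(11, 5)]
   so C = (12, 2)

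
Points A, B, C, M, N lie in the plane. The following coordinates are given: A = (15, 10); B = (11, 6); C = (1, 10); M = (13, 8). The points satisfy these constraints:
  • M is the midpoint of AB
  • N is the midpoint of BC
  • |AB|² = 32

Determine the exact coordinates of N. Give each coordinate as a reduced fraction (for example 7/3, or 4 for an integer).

N = (6, 8)

1. N_x = 6  [2·N = B+C = (11, 6)+(1, 10)]
2. N_y = 8  [2·N = B+C = (11, 6)+(1, 10)]
   so N = (6, 8)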